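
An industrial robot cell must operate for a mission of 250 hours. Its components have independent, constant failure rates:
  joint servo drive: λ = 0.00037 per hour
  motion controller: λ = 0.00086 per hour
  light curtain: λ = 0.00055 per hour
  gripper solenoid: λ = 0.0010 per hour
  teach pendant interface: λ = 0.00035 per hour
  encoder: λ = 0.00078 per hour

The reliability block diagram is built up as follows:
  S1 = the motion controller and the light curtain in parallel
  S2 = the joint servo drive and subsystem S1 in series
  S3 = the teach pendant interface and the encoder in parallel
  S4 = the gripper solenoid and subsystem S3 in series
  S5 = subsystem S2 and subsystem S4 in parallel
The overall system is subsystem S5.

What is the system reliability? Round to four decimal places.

0.9742

R(joint servo drive) = exp(−0.00037 × 250) = 0.911649
R(motion controller) = exp(−0.00086 × 250) = 0.806541
R(light curtain) = exp(−0.00055 × 250) = 0.871534
R(gripper solenoid) = exp(−0.0010 × 250) = 0.778801
R(teach pendant interface) = exp(−0.00035 × 250) = 0.916219
R(encoder) = exp(−0.00078 × 250) = 0.822835
Parallel (motion controller and light curtain): 1 − (1 − 0.806541)(1 − 0.871534) = 0.975147
Series (joint servo drive and [0.975147]): 0.911649 × 0.975147 = 0.888992
Parallel (teach pendant interface and encoder): 1 − (1 − 0.916219)(1 − 0.822835) = 0.985157
Series (gripper solenoid and [0.985157]): 0.778801 × 0.985157 = 0.767241
Parallel ([0.888992] and [0.767241]): 1 − (1 − 0.888992)(1 − 0.767241) = 0.9742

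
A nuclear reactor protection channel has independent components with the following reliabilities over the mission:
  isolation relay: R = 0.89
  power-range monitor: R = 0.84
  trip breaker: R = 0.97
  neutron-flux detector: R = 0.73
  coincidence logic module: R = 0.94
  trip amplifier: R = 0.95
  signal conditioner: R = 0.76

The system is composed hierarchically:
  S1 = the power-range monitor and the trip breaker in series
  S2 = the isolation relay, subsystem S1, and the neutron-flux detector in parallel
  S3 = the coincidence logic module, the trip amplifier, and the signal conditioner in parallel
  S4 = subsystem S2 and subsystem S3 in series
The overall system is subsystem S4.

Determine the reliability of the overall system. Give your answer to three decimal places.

0.994

Series (power-range monitor and trip breaker): 0.84000 × 0.97000 = 0.81480
Parallel (isolation relay, [0.81480], and neutron-flux detector): 1 − (1 − 0.89000)(1 − 0.81480)(1 − 0.73000) = 0.99450
Parallel (coincidence logic module, trip amplifier, and signal conditioner): 1 − (1 − 0.94000)(1 − 0.95000)(1 − 0.76000) = 0.99928
Series ([0.99450] and [0.99928]): 0.99450 × 0.99928 = 0.994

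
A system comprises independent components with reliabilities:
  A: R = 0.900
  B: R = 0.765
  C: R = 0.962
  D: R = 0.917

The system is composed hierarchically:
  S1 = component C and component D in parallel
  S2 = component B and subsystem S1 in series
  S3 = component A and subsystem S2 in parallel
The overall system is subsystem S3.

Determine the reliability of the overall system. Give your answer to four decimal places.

0.9763

Parallel (C and D): 1 − (1 − 0.962000)(1 − 0.917000) = 0.996846
Series (B and [0.996846]): 0.765000 × 0.996846 = 0.762587
Parallel (A and [0.762587]): 1 − (1 − 0.900000)(1 − 0.762587) = 0.9763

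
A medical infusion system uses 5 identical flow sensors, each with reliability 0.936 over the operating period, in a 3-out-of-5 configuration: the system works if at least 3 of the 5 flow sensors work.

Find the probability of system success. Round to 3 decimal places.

R = Σ_{i=3}^{5} C(5,i) p^i (1−p)^{5−i} with p = 0.936
C(5,3)·0.936^3·0.064^2 = 0.03359
C(5,4)·0.936^4·0.064^1 = 0.24561
C(5,5)·0.936^5·0.064^0 = 0.71842
Sum = 0.998

0.998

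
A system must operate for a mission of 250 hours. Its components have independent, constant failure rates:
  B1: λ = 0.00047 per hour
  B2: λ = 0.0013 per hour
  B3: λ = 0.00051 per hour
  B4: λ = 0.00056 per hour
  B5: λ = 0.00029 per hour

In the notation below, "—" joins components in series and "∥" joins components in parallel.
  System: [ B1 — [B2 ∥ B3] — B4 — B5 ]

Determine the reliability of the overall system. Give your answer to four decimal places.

R(B1) = exp(−0.00047 × 250) = 0.889141
R(B2) = exp(−0.0013 × 250) = 0.722527
R(B3) = exp(−0.00051 × 250) = 0.880293
R(B4) = exp(−0.00056 × 250) = 0.869358
R(B5) = exp(−0.00029 × 250) = 0.930066
Parallel (B2 and B3): 1 − (1 − 0.722527)(1 − 0.880293) = 0.966785
Series (B1, [0.966785], B4, and B5): 0.889141 × 0.966785 × 0.869358 × 0.930066 = 0.6950

0.6950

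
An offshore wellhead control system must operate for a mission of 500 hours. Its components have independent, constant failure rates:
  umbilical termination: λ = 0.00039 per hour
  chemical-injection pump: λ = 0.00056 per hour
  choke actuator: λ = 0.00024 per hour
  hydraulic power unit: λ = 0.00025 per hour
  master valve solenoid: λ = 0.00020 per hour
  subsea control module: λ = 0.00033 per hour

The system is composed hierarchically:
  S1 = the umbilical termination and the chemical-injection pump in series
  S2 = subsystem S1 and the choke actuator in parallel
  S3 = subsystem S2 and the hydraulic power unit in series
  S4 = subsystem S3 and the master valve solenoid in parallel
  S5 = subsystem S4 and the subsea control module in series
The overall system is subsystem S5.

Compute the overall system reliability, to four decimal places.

0.8354

R(umbilical termination) = exp(−0.00039 × 500) = 0.822835
R(chemical-injection pump) = exp(−0.00056 × 500) = 0.755784
R(choke actuator) = exp(−0.00024 × 500) = 0.886920
R(hydraulic power unit) = exp(−0.00025 × 500) = 0.882497
R(master valve solenoid) = exp(−0.00020 × 500) = 0.904837
R(subsea control module) = exp(−0.00033 × 500) = 0.847894
Series (umbilical termination and chemical-injection pump): 0.822835 × 0.755784 = 0.621886
Parallel ([0.621886] and choke actuator): 1 − (1 − 0.621886)(1 − 0.886920) = 0.957243
Series ([0.957243] and hydraulic power unit): 0.957243 × 0.882497 = 0.844764
Parallel ([0.844764] and master valve solenoid): 1 − (1 − 0.844764)(1 − 0.904837) = 0.985227
Series ([0.985227] and subsea control module): 0.985227 × 0.847894 = 0.8354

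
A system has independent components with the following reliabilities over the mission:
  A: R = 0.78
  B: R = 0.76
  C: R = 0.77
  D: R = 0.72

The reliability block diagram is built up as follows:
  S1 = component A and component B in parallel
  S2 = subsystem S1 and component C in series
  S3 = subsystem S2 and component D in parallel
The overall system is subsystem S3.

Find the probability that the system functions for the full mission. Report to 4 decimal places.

Parallel (A and B): 1 − (1 − 0.780000)(1 − 0.760000) = 0.947200
Series ([0.947200] and C): 0.947200 × 0.770000 = 0.729344
Parallel ([0.729344] and D): 1 − (1 − 0.729344)(1 − 0.720000) = 0.9242

0.9242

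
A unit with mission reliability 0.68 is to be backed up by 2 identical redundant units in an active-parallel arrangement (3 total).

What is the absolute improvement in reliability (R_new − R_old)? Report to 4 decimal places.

0.2872

R_before = 0.68
R_after = 1 − (1 − 0.68)^3 = 0.9672
ΔR = 0.9672 − 0.68 = 0.2872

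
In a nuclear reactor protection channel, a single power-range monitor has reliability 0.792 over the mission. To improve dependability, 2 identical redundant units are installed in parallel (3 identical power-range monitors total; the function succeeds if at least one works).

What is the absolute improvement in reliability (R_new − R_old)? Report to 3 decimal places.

R_before = 0.792
R_after = 1 − (1 − 0.792)^3 = 0.991
ΔR = 0.991 − 0.792 = 0.199

0.199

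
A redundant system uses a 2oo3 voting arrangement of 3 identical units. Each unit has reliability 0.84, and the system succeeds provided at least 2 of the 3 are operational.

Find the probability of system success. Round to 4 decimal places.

0.9314

R = Σ_{i=2}^{3} C(3,i) p^i (1−p)^{3−i} with p = 0.84
C(3,2)·0.84^2·0.16^1 = 0.338688
C(3,3)·0.84^3·0.16^0 = 0.592704
Sum = 0.9314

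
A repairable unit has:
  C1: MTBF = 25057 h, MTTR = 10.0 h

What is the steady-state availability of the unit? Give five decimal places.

A(C1) = MTBF/(MTBF+MTTR) = 25057/(25057+10.0) = 0.99960

0.99960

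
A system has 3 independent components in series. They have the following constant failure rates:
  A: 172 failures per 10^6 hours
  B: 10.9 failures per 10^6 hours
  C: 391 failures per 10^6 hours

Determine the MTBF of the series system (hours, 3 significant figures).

Series of exponential components: λ_sys = Σ λ_i
λ_sys = 0.000172 + 0.0000109 + 0.000391 = 5.7390e-04 /h
MTBF = 1 / λ_sys = 1740 h

1740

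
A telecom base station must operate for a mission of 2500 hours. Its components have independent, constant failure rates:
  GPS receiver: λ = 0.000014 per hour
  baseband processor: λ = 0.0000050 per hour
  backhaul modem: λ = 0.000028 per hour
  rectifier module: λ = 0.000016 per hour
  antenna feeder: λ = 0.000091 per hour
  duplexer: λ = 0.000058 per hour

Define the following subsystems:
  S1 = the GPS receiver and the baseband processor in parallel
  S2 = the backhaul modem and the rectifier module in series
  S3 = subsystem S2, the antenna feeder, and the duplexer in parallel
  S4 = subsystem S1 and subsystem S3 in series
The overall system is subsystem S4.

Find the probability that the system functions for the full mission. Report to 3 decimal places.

R(GPS receiver) = exp(−0.000014 × 2500) = 0.96561
R(baseband processor) = exp(−0.0000050 × 2500) = 0.98758
R(backhaul modem) = exp(−0.000028 × 2500) = 0.93239
R(rectifier module) = exp(−0.000016 × 2500) = 0.96079
R(antenna feeder) = exp(−0.000091 × 2500) = 0.79652
R(duplexer) = exp(−0.000058 × 2500) = 0.86502
Parallel (GPS receiver and baseband processor): 1 − (1 − 0.96561)(1 − 0.98758) = 0.99957
Series (backhaul modem and rectifier module): 0.93239 × 0.96079 = 0.89583
Parallel ([0.89583], antenna feeder, and duplexer): 1 − (1 − 0.89583)(1 − 0.79652)(1 − 0.86502) = 0.99714
Series ([0.99957] and [0.99714]): 0.99957 × 0.99714 = 0.997

0.997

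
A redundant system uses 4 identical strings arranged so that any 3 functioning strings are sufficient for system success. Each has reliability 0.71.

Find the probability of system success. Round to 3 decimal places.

0.669

R = Σ_{i=3}^{4} C(4,i) p^i (1−p)^{4−i} with p = 0.71
C(4,3)·0.71^3·0.29^1 = 0.41518
C(4,4)·0.71^4·0.29^0 = 0.25412
Sum = 0.669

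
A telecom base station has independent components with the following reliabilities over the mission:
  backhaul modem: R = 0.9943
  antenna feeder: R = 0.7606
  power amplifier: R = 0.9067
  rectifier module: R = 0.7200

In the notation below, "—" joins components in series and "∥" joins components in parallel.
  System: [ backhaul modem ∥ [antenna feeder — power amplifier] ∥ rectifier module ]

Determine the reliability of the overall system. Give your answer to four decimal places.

Series (antenna feeder and power amplifier): 0.760600 × 0.906700 = 0.689636
Parallel (backhaul modem, [0.689636], and rectifier module): 1 − (1 − 0.994300)(1 − 0.689636)(1 − 0.720000) = 0.9995

0.9995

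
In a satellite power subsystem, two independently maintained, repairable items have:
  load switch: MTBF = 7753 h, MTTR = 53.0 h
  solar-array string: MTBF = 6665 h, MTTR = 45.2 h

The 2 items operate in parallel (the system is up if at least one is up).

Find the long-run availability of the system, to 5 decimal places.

A(load switch) = MTBF/(MTBF+MTTR) = 7753/(7753+53.0) = 0.993210
A(solar-array string) = MTBF/(MTBF+MTTR) = 6665/(6665+45.2) = 0.993264
Parallel availability: 1 − (1 − 0.993210)(1 − 0.993264) = 0.99995

0.99995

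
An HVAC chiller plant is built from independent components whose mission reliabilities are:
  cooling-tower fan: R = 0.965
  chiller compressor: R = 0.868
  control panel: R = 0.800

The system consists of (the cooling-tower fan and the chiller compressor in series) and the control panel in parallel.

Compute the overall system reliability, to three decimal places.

Series (cooling-tower fan and chiller compressor): 0.96500 × 0.86800 = 0.83762
Parallel ([0.83762] and control panel): 1 − (1 − 0.83762)(1 − 0.80000) = 0.968

0.968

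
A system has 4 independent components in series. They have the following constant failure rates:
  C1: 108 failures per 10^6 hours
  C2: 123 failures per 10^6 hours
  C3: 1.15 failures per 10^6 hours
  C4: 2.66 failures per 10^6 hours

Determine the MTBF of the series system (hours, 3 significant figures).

Series of exponential components: λ_sys = Σ λ_i
λ_sys = 0.000108 + 0.000123 + 0.00000115 + 0.00000266 = 2.3481e-04 /h
MTBF = 1 / λ_sys = 4260 h

4260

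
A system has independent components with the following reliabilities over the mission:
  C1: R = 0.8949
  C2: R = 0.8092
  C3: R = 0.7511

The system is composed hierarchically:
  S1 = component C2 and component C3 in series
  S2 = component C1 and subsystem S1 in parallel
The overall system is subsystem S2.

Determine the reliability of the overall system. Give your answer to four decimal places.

0.9588

Series (C2 and C3): 0.809200 × 0.751100 = 0.607790
Parallel (C1 and [0.607790]): 1 − (1 − 0.894900)(1 − 0.607790) = 0.9588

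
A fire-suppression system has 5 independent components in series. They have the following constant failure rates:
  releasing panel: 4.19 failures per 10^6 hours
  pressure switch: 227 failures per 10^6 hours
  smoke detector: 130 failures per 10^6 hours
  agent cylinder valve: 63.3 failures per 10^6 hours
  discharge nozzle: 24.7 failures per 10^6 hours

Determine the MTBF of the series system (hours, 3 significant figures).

2230

Series of exponential components: λ_sys = Σ λ_i
λ_sys = 0.00000419 + 0.000227 + 0.000130 + 0.0000633 + 0.0000247 = 4.4919e-04 /h
MTBF = 1 / λ_sys = 2230 h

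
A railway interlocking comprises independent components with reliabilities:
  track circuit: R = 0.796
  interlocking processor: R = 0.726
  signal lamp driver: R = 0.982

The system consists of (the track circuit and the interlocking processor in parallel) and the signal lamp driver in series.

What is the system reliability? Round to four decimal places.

Parallel (track circuit and interlocking processor): 1 − (1 − 0.796000)(1 − 0.726000) = 0.944104
Series ([0.944104] and signal lamp driver): 0.944104 × 0.982000 = 0.9271

0.9271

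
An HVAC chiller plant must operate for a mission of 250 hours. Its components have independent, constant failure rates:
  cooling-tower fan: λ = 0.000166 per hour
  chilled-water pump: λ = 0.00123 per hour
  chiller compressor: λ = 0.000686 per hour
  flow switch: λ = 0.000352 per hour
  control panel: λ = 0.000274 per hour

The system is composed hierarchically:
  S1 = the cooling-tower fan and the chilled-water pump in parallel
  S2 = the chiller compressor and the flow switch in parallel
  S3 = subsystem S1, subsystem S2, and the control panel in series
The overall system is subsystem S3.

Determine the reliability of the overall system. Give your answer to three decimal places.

R(cooling-tower fan) = exp(−0.000166 × 250) = 0.95935
R(chilled-water pump) = exp(−0.00123 × 250) = 0.73528
R(chiller compressor) = exp(−0.000686 × 250) = 0.84240
R(flow switch) = exp(−0.000352 × 250) = 0.91576
R(control panel) = exp(−0.000274 × 250) = 0.93379
Parallel (cooling-tower fan and chilled-water pump): 1 − (1 − 0.95935)(1 − 0.73528) = 0.98924
Parallel (chiller compressor and flow switch): 1 − (1 − 0.84240)(1 − 0.91576) = 0.98672
Series ([0.98924], [0.98672], and control panel): 0.98924 × 0.98672 × 0.93379 = 0.911

0.911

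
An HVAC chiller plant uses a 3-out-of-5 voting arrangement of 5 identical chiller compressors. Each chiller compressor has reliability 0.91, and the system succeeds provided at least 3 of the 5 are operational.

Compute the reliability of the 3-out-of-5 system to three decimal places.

0.994

R = Σ_{i=3}^{5} C(5,i) p^i (1−p)^{5−i} with p = 0.91
C(5,3)·0.91^3·0.09^2 = 0.06104
C(5,4)·0.91^4·0.09^1 = 0.30859
C(5,5)·0.91^5·0.09^0 = 0.62403
Sum = 0.994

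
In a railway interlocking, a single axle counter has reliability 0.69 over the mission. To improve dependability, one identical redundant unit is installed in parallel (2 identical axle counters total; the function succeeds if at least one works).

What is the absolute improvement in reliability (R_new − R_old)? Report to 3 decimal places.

0.214

R_before = 0.69
R_after = 1 − (1 − 0.69)^2 = 0.904
ΔR = 0.904 − 0.69 = 0.214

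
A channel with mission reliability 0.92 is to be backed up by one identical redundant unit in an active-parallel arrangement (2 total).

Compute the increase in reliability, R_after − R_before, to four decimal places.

R_before = 0.92
R_after = 1 − (1 − 0.92)^2 = 0.9936
ΔR = 0.9936 − 0.92 = 0.0736

0.0736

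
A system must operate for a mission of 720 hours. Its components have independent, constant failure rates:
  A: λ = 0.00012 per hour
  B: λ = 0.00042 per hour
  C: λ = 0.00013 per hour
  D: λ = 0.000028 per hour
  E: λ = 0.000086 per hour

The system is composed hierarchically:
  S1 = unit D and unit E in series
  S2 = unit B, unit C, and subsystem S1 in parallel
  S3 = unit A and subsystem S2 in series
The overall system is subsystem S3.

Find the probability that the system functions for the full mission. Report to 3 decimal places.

0.916

R(A) = exp(−0.00012 × 720) = 0.91723
R(B) = exp(−0.00042 × 720) = 0.73904
R(C) = exp(−0.00013 × 720) = 0.91065
R(D) = exp(−0.000028 × 720) = 0.98004
R(E) = exp(−0.000086 × 720) = 0.93996
Series (D and E): 0.98004 × 0.93996 = 0.92120
Parallel (B, C, and [0.92120]): 1 − (1 − 0.73904)(1 − 0.91065)(1 − 0.92120) = 0.99816
Series (A and [0.99816]): 0.91723 × 0.99816 = 0.916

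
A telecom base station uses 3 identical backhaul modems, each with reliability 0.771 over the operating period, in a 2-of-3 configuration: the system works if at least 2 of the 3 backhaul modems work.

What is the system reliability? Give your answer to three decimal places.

0.867

R = Σ_{i=2}^{3} C(3,i) p^i (1−p)^{3−i} with p = 0.771
C(3,2)·0.771^2·0.229^1 = 0.40838
C(3,3)·0.771^3·0.229^0 = 0.45831
Sum = 0.867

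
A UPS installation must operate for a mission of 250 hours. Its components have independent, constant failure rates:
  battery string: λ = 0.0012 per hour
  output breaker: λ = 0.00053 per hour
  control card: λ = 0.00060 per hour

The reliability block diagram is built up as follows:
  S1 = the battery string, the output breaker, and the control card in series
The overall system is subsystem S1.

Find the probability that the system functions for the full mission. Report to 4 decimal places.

0.5585

R(battery string) = exp(−0.0012 × 250) = 0.740818
R(output breaker) = exp(−0.00053 × 250) = 0.875903
R(control card) = exp(−0.00060 × 250) = 0.860708
Series (battery string, output breaker, and control card): 0.740818 × 0.875903 × 0.860708 = 0.5585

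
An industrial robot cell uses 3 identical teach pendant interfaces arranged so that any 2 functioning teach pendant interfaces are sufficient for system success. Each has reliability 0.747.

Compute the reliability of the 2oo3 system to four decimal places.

R = Σ_{i=2}^{3} C(3,i) p^i (1−p)^{3−i} with p = 0.747
C(3,2)·0.747^2·0.253^1 = 0.423529
C(3,3)·0.747^3·0.253^0 = 0.416833
Sum = 0.8404

0.8404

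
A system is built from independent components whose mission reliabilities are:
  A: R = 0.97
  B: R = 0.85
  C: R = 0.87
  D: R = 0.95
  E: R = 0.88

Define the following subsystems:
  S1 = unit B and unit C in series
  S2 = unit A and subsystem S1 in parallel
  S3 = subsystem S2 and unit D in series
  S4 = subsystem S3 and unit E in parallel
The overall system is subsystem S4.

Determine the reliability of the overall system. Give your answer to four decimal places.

0.9931

Series (B and C): 0.850000 × 0.870000 = 0.739500
Parallel (A and [0.739500]): 1 − (1 − 0.970000)(1 − 0.739500) = 0.992185
Series ([0.992185] and D): 0.992185 × 0.950000 = 0.942576
Parallel ([0.942576] and E): 1 − (1 − 0.942576)(1 − 0.880000) = 0.9931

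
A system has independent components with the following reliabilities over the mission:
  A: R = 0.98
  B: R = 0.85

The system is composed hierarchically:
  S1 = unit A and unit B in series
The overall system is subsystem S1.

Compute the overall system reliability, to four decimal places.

Series (A and B): 0.980000 × 0.850000 = 0.8330

0.8330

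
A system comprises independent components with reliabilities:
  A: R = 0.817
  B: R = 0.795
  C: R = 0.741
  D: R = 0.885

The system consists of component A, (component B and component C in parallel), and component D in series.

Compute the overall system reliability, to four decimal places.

0.6847

Parallel (B and C): 1 − (1 − 0.795000)(1 − 0.741000) = 0.946905
Series (A, [0.946905], and D): 0.817000 × 0.946905 × 0.885000 = 0.6847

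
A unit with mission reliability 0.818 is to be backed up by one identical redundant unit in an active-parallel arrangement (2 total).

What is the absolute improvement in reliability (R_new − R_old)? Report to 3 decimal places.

R_before = 0.818
R_after = 1 − (1 − 0.818)^2 = 0.967
ΔR = 0.967 − 0.818 = 0.149

0.149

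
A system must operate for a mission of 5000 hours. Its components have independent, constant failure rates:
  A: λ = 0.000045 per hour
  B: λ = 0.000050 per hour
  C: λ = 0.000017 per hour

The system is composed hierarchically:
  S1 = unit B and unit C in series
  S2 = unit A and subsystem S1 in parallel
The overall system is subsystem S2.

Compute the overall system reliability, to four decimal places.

0.9426

R(A) = exp(−0.000045 × 5000) = 0.798516
R(B) = exp(−0.000050 × 5000) = 0.778801
R(C) = exp(−0.000017 × 5000) = 0.918512
Series (B and C): 0.778801 × 0.918512 = 0.715338
Parallel (A and [0.715338]): 1 − (1 − 0.798516)(1 − 0.715338) = 0.9426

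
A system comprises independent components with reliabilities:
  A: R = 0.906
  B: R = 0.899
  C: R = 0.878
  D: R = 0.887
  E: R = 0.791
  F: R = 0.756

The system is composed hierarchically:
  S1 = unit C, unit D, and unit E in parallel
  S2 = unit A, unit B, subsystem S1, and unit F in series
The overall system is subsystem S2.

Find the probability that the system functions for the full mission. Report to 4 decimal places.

0.6140

Parallel (C, D, and E): 1 − (1 − 0.878000)(1 − 0.887000)(1 − 0.791000) = 0.997119
Series (A, B, [0.997119], and F): 0.906000 × 0.899000 × 0.997119 × 0.756000 = 0.6140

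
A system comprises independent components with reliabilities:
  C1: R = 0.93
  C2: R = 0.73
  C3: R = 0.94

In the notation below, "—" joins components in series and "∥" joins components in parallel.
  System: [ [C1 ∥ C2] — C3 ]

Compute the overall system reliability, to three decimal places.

Parallel (C1 and C2): 1 − (1 − 0.93000)(1 − 0.73000) = 0.98110
Series ([0.98110] and C3): 0.98110 × 0.94000 = 0.922

0.922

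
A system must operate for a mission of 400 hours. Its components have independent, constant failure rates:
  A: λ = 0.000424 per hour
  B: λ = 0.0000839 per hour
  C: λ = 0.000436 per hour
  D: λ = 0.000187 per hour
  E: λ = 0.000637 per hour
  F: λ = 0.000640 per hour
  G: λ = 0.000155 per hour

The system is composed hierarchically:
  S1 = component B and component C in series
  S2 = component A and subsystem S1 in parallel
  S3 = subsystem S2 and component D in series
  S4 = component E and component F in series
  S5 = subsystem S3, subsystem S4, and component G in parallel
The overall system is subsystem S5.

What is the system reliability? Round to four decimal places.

0.9976

R(A) = exp(−0.000424 × 400) = 0.844002
R(B) = exp(−0.0000839 × 400) = 0.966997
R(C) = exp(−0.000436 × 400) = 0.839961
R(D) = exp(−0.000187 × 400) = 0.927929
R(E) = exp(−0.000637 × 400) = 0.775071
R(F) = exp(−0.000640 × 400) = 0.774142
R(G) = exp(−0.000155 × 400) = 0.939883
Series (B and C): 0.966997 × 0.839961 = 0.812240
Parallel (A and [0.812240]): 1 − (1 − 0.844002)(1 − 0.812240) = 0.970710
Series ([0.970710] and D): 0.970710 × 0.927929 = 0.900750
Series (E and F): 0.775071 × 0.774142 = 0.600015
Parallel ([0.900750], [0.600015], and G): 1 − (1 − 0.900750)(1 − 0.600015)(1 − 0.939883) = 0.9976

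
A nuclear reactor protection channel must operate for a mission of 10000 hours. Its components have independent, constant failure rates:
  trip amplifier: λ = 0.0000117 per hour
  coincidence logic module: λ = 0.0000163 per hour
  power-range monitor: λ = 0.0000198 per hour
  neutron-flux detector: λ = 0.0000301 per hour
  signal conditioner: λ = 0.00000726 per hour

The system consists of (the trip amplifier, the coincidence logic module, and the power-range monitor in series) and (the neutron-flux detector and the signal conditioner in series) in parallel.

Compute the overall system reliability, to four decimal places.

0.8815

R(trip amplifier) = exp(−0.0000117 × 10000) = 0.889585
R(coincidence logic module) = exp(−0.0000163 × 10000) = 0.849591
R(power-range monitor) = exp(−0.0000198 × 10000) = 0.820370
R(neutron-flux detector) = exp(−0.0000301 × 10000) = 0.740078
R(signal conditioner) = exp(−0.00000726 × 10000) = 0.929973
Series (trip amplifier, coincidence logic module, and power-range monitor): 0.889585 × 0.849591 × 0.820370 = 0.620022
Series (neutron-flux detector and signal conditioner): 0.740078 × 0.929973 = 0.688253
Parallel ([0.620022] and [0.688253]): 1 − (1 − 0.620022)(1 − 0.688253) = 0.8815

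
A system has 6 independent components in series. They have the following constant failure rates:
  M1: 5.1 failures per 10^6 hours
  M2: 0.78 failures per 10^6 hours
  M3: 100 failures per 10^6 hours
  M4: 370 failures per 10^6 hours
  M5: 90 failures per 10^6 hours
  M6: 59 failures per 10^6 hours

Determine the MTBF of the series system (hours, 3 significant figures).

1600

Series of exponential components: λ_sys = Σ λ_i
λ_sys = 0.0000051 + 0.00000078 + 0.00010 + 0.00037 + 0.000090 + 0.000059 = 6.2488e-04 /h
MTBF = 1 / λ_sys = 1600 h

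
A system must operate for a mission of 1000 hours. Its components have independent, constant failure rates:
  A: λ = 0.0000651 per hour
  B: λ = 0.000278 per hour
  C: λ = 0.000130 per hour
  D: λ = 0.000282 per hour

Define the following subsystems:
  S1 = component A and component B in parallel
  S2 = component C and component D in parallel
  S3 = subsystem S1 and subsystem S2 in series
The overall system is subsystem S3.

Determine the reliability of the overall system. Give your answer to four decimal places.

R(A) = exp(−0.0000651 × 1000) = 0.936974
R(B) = exp(−0.000278 × 1000) = 0.757297
R(C) = exp(−0.000130 × 1000) = 0.878095
R(D) = exp(−0.000282 × 1000) = 0.754274
Parallel (A and B): 1 − (1 − 0.936974)(1 − 0.757297) = 0.984703
Parallel (C and D): 1 − (1 − 0.878095)(1 − 0.754274) = 0.970045
Series ([0.984703] and [0.970045]): 0.984703 × 0.970045 = 0.9552

0.9552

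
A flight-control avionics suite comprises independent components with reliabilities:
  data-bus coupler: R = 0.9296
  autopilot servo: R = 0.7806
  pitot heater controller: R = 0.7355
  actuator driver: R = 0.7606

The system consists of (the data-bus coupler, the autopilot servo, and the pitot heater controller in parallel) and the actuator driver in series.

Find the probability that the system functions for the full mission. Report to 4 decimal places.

0.7575

Parallel (data-bus coupler, autopilot servo, and pitot heater controller): 1 − (1 − 0.929600)(1 − 0.780600)(1 − 0.735500) = 0.995915
Series ([0.995915] and actuator driver): 0.995915 × 0.760600 = 0.7575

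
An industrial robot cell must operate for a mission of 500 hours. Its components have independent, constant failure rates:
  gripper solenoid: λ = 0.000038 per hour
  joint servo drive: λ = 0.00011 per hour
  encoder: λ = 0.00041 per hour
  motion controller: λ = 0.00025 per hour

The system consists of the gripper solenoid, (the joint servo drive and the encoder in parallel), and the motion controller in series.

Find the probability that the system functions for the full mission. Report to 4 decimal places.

R(gripper solenoid) = exp(−0.000038 × 500) = 0.981179
R(joint servo drive) = exp(−0.00011 × 500) = 0.946485
R(encoder) = exp(−0.00041 × 500) = 0.814647
R(motion controller) = exp(−0.00025 × 500) = 0.882497
Parallel (joint servo drive and encoder): 1 − (1 − 0.946485)(1 − 0.814647) = 0.990081
Series (gripper solenoid, [0.990081], and motion controller): 0.981179 × 0.990081 × 0.882497 = 0.8573

0.8573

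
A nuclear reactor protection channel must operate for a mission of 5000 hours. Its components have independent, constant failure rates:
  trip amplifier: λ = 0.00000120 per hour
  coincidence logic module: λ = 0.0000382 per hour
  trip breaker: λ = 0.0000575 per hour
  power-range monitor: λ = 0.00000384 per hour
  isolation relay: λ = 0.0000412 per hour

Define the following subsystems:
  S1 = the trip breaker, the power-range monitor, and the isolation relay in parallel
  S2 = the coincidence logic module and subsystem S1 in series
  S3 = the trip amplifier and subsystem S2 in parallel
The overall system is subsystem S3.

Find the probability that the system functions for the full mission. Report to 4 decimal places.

R(trip amplifier) = exp(−0.00000120 × 5000) = 0.994018
R(coincidence logic module) = exp(−0.0000382 × 5000) = 0.826133
R(trip breaker) = exp(−0.0000575 × 5000) = 0.750137
R(power-range monitor) = exp(−0.00000384 × 5000) = 0.980983
R(isolation relay) = exp(−0.0000412 × 5000) = 0.813833
Parallel (trip breaker, power-range monitor, and isolation relay): 1 − (1 − 0.750137)(1 − 0.980983)(1 − 0.813833) = 0.999115
Series (coincidence logic module and [0.999115]): 0.826133 × 0.999115 = 0.825402
Parallel (trip amplifier and [0.825402]): 1 − (1 − 0.994018)(1 − 0.825402) = 0.9990

0.9990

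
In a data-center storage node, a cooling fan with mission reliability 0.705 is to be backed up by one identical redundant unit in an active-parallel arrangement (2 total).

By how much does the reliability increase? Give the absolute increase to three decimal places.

R_before = 0.705
R_after = 1 − (1 − 0.705)^2 = 0.913
ΔR = 0.913 − 0.705 = 0.208

0.208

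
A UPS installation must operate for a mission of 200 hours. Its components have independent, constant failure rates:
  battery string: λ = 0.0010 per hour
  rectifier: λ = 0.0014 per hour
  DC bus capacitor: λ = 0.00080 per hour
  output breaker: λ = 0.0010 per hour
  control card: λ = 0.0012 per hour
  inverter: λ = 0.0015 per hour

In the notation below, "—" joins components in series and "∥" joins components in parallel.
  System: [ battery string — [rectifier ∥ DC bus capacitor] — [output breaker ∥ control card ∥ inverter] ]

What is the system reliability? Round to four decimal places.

0.7813

R(battery string) = exp(−0.0010 × 200) = 0.818731
R(rectifier) = exp(−0.0014 × 200) = 0.755784
R(DC bus capacitor) = exp(−0.00080 × 200) = 0.852144
R(output breaker) = exp(−0.0010 × 200) = 0.818731
R(control card) = exp(−0.0012 × 200) = 0.786628
R(inverter) = exp(−0.0015 × 200) = 0.740818
Parallel (rectifier and DC bus capacitor): 1 − (1 − 0.755784)(1 − 0.852144) = 0.963891
Parallel (output breaker, control card, and inverter): 1 − (1 − 0.818731)(1 − 0.786628)(1 − 0.740818) = 0.989975
Series (battery string, [0.963891], and [0.989975]): 0.818731 × 0.963891 × 0.989975 = 0.7813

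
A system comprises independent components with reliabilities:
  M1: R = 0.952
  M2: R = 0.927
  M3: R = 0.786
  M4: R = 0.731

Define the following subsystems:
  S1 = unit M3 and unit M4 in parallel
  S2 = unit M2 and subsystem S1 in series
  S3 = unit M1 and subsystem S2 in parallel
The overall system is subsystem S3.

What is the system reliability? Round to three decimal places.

Parallel (M3 and M4): 1 − (1 − 0.78600)(1 − 0.73100) = 0.94243
Series (M2 and [0.94243]): 0.92700 × 0.94243 = 0.87363
Parallel (M1 and [0.87363]): 1 − (1 − 0.95200)(1 − 0.87363) = 0.994

0.994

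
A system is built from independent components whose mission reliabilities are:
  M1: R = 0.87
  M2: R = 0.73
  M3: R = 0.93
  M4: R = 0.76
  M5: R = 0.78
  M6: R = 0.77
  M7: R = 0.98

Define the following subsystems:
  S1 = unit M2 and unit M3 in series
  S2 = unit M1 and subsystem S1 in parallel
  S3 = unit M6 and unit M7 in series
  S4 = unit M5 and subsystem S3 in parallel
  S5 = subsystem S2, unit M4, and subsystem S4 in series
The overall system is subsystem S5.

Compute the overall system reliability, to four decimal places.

0.6890

Series (M2 and M3): 0.730000 × 0.930000 = 0.678900
Parallel (M1 and [0.678900]): 1 − (1 − 0.870000)(1 − 0.678900) = 0.958257
Series (M6 and M7): 0.770000 × 0.980000 = 0.754600
Parallel (M5 and [0.754600]): 1 − (1 − 0.780000)(1 − 0.754600) = 0.946012
Series ([0.958257], M4, and [0.946012]): 0.958257 × 0.760000 × 0.946012 = 0.6890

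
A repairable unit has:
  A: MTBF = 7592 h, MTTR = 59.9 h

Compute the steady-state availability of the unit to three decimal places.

0.992

A(A) = MTBF/(MTBF+MTTR) = 7592/(7592+59.9) = 0.992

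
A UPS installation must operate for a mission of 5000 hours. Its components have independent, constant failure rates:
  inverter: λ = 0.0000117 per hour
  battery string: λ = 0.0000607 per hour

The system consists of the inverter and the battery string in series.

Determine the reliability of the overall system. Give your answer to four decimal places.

0.6963

R(inverter) = exp(−0.0000117 × 5000) = 0.943178
R(battery string) = exp(−0.0000607 × 5000) = 0.738230
Series (inverter and battery string): 0.943178 × 0.738230 = 0.6963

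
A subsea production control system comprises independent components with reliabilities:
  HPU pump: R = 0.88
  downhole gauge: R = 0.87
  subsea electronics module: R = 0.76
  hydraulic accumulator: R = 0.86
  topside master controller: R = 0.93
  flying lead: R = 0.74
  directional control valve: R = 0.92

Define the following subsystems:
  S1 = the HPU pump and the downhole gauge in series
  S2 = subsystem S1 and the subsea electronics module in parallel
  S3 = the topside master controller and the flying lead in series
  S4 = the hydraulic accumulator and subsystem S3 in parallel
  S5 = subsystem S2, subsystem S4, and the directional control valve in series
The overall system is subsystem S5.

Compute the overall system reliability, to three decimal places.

Series (HPU pump and downhole gauge): 0.88000 × 0.87000 = 0.76560
Parallel ([0.76560] and subsea electronics module): 1 − (1 − 0.76560)(1 − 0.76000) = 0.94374
Series (topside master controller and flying lead): 0.93000 × 0.74000 = 0.68820
Parallel (hydraulic accumulator and [0.68820]): 1 − (1 − 0.86000)(1 − 0.68820) = 0.95635
Series ([0.94374], [0.95635], and directional control valve): 0.94374 × 0.95635 × 0.92000 = 0.830

0.830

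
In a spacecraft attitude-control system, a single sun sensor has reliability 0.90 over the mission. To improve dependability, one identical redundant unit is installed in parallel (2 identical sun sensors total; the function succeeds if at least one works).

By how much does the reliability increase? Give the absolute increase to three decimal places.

0.090

R_before = 0.90
R_after = 1 − (1 − 0.90)^2 = 0.990
ΔR = 0.990 − 0.90 = 0.090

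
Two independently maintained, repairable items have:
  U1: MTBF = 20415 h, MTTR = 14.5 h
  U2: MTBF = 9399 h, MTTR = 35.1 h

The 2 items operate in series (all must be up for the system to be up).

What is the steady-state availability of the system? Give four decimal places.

0.9956

A(U1) = MTBF/(MTBF+MTTR) = 20415/(20415+14.5) = 0.999290
A(U2) = MTBF/(MTBF+MTTR) = 9399/(9399+35.1) = 0.996279
Series availability: 0.999290 × 0.996279 = 0.9956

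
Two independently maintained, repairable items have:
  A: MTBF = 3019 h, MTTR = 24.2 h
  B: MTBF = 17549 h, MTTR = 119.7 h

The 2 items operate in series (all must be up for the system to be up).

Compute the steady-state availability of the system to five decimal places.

A(A) = MTBF/(MTBF+MTTR) = 3019/(3019+24.2) = 0.992048
A(B) = MTBF/(MTBF+MTTR) = 17549/(17549+119.7) = 0.993225
Series availability: 0.992048 × 0.993225 = 0.98533

0.98533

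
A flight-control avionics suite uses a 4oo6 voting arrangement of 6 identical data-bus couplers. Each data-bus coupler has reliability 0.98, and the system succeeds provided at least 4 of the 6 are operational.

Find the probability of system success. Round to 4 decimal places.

R = Σ_{i=4}^{6} C(6,i) p^i (1−p)^{6−i} with p = 0.98
C(6,4)·0.98^4·0.02^2 = 0.005534
C(6,5)·0.98^5·0.02^1 = 0.108470
C(6,6)·0.98^6·0.02^0 = 0.885842
Sum = 0.9998

0.9998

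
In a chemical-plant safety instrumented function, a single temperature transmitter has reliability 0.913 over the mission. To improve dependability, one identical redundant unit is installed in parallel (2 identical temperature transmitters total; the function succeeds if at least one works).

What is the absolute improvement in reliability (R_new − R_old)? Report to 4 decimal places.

0.0794

R_before = 0.913
R_after = 1 − (1 − 0.913)^2 = 0.9924
ΔR = 0.9924 − 0.913 = 0.0794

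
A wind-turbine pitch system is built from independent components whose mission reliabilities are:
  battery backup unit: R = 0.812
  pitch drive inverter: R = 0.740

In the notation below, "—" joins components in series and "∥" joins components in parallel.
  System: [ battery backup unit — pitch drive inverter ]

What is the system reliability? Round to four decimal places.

Series (battery backup unit and pitch drive inverter): 0.812000 × 0.740000 = 0.6009

0.6009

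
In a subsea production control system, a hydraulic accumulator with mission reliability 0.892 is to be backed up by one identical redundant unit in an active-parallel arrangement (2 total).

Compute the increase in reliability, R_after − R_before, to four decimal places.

R_before = 0.892
R_after = 1 − (1 − 0.892)^2 = 0.9883
ΔR = 0.9883 − 0.892 = 0.0963

0.0963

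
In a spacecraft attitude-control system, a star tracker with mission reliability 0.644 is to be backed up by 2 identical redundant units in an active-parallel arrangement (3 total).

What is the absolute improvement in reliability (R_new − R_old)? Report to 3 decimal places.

R_before = 0.644
R_after = 1 − (1 − 0.644)^3 = 0.955
ΔR = 0.955 − 0.644 = 0.311

0.311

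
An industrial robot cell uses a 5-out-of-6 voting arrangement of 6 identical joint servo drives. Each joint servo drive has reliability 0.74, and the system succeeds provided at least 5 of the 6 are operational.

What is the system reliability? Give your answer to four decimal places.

0.5104

R = Σ_{i=5}^{6} C(6,i) p^i (1−p)^{6−i} with p = 0.74
C(6,5)·0.74^5·0.26^1 = 0.346165
C(6,6)·0.74^6·0.26^0 = 0.164206
Sum = 0.5104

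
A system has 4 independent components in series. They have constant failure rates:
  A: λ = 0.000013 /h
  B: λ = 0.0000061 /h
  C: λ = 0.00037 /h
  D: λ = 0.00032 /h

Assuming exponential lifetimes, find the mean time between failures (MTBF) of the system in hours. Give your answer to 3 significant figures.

1410

Series of exponential components: λ_sys = Σ λ_i
λ_sys = 0.000013 + 0.0000061 + 0.00037 + 0.00032 = 7.0910e-04 /h
MTBF = 1 / λ_sys = 1410 h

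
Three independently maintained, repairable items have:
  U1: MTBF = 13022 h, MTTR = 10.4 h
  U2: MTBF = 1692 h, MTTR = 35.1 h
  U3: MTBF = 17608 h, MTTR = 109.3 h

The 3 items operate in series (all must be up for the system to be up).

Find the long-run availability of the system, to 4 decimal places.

0.9729

A(U1) = MTBF/(MTBF+MTTR) = 13022/(13022+10.4) = 0.999202
A(U2) = MTBF/(MTBF+MTTR) = 1692/(1692+35.1) = 0.979677
A(U3) = MTBF/(MTBF+MTTR) = 17608/(17608+109.3) = 0.993831
Series availability: 0.999202 × 0.979677 × 0.993831 = 0.9729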